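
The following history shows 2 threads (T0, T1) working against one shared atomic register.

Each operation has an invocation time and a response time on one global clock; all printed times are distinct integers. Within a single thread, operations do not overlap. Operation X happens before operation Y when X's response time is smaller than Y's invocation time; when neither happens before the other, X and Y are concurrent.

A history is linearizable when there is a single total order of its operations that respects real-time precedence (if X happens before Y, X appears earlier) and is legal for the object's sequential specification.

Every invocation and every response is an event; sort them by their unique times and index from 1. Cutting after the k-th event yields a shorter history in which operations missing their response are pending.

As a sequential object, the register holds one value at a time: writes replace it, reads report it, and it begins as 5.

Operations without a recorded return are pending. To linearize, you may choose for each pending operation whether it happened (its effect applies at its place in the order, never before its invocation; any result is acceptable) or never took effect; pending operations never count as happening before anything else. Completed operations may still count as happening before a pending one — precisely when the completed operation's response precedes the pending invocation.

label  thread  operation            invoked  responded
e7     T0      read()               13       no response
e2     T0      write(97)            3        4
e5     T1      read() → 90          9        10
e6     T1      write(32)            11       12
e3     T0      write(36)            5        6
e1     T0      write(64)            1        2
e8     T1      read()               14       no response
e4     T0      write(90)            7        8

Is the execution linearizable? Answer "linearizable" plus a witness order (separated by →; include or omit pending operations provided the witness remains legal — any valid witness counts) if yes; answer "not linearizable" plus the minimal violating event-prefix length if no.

linearizable — witness: e1 → e2 → e3 → e4 → e5 → e6

after step 1 (e1 write(64)): value 64
after step 2 (e2 write(97)): value 97
after step 3 (e3 write(36)): value 36
after step 4 (e4 write(90)): value 90
after step 5 (e5 read() → 90): value 90
after step 6 (e6 write(32)): value 32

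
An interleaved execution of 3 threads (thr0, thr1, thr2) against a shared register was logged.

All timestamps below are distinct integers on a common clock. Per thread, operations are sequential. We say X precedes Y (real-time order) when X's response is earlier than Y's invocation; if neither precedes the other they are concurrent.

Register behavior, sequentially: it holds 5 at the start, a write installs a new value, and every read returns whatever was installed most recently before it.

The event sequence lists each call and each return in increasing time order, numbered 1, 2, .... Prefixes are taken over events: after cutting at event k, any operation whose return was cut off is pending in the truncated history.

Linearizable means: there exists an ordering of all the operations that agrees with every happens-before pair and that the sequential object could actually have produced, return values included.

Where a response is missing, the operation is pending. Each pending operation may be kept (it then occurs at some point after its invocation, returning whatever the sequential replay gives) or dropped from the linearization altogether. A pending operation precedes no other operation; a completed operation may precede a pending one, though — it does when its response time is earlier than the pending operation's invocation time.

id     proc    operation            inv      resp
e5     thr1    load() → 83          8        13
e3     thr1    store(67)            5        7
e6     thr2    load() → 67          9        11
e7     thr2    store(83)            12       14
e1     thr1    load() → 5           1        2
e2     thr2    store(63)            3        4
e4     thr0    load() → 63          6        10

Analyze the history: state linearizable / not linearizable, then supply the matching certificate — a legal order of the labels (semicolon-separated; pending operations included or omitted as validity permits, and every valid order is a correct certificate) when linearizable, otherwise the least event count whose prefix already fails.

linearizable — witness: e1; e2; e4; e3; e6; e7; e5

step 1: e1 load() → 5 — value 5
step 2: e2 store(63) — value 63
step 3: e4 load() → 63 — value 63
step 4: e3 store(67) — value 67
step 5: e6 load() → 67 — value 67
step 6: e7 store(83) — value 83
step 7: e5 load() → 83 — value 83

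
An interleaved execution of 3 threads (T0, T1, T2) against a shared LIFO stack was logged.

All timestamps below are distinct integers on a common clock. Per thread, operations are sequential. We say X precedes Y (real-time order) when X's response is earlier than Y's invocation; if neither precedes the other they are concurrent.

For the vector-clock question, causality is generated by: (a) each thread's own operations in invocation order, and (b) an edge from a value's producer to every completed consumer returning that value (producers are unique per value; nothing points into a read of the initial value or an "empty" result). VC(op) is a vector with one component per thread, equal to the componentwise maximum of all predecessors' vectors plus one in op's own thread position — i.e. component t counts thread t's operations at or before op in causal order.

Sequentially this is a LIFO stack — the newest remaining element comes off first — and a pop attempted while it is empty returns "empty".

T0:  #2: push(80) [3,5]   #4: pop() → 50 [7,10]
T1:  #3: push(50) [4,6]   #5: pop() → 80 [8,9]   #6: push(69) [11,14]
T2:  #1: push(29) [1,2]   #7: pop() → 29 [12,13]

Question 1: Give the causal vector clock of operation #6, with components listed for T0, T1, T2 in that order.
#1 (invocation 1): nothing precedes it; T2's component alone gives (0, 0, 1)
#3 (invocation 4): nothing precedes it; T1's component alone gives (0, 1, 0)
#2 (invocation 3): nothing precedes it; T0's component alone gives (1, 0, 0)
merge at #7 (invoked 12): VC(#1)=(0, 0, 1), own-thread bump on T2 → (0, 0, 2)
merge at #5 (invoked 8): VC(#2)=(1, 0, 0), VC(#3)=(0, 1, 0), own-thread bump on T1 → (1, 2, 0)
merge at #4 (invoked 7): VC(#2)=(1, 0, 0), VC(#3)=(0, 1, 0), own-thread bump on T0 → (2, 1, 0)
merge at #6 (invoked 11): VC(#5)=(1, 2, 0), own-thread bump on T1 → (1, 3, 0)
target: VC(#6) = (1, 3, 0)

(1, 3, 0)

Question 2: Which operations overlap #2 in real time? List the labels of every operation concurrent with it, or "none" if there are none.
#2 runs from 3 to 5; window-overlapping ops are concurrent
#1 [1,2]: before
#3 [4,6]: concurrent
#4 [7,10]: after
#5 [8,9]: after
#6 [11,14]: after
#7 [12,13]: after

#3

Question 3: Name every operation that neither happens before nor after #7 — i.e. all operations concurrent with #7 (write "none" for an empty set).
#7 spans [12,13]; an op avoiding the whole window 12..13 is ordered, any other is concurrent
#1 [1,2]: before
#2 [3,5]: before
#3 [4,6]: before
#4 [7,10]: before
#5 [8,9]: before
#6 [11,14]: concurrent

#6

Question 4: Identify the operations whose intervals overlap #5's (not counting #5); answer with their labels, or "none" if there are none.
#5 spans [8,9]: anything still running between times 8 and 9 counts as concurrent
#1 [1,2]: before
#2 [3,5]: before
#3 [4,6]: before
#4 [7,10]: concurrent
#6 [11,14]: after
#7 [12,13]: after

#4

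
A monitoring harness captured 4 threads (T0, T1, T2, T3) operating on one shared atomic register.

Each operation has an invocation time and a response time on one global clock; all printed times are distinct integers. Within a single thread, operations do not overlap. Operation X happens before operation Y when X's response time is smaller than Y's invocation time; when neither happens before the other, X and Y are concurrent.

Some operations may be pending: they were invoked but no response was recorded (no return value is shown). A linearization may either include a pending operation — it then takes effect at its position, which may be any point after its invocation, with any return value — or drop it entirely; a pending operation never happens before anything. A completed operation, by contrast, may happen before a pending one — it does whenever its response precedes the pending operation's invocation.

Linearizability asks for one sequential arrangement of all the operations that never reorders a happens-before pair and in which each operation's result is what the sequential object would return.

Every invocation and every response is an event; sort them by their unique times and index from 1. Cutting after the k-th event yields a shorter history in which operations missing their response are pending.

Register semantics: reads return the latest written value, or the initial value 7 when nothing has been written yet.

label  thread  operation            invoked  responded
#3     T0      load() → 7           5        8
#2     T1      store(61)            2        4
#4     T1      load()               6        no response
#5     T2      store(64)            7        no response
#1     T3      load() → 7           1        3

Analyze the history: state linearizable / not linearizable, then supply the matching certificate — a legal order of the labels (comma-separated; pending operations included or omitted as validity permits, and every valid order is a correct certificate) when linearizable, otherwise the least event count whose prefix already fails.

cut after 7 events: linearizable; cut after 8 events (#3 responds, time 8): not linearizable
all 2 real-time-respecting orders fail — 3 completed atomic register operations, no legal replay
every completion of the 2 pending operations (#4, #5) was checked; none linearizes
one such order, #1, #2, #3 (pending dropped), breaks at step 3 where #3 load() → 7 is illegal
one such order, #2, #1, #3 (pending dropped), breaks at step 2 where #1 load() → 7 is illegal

not linearizable — minimal violating prefix: 8 events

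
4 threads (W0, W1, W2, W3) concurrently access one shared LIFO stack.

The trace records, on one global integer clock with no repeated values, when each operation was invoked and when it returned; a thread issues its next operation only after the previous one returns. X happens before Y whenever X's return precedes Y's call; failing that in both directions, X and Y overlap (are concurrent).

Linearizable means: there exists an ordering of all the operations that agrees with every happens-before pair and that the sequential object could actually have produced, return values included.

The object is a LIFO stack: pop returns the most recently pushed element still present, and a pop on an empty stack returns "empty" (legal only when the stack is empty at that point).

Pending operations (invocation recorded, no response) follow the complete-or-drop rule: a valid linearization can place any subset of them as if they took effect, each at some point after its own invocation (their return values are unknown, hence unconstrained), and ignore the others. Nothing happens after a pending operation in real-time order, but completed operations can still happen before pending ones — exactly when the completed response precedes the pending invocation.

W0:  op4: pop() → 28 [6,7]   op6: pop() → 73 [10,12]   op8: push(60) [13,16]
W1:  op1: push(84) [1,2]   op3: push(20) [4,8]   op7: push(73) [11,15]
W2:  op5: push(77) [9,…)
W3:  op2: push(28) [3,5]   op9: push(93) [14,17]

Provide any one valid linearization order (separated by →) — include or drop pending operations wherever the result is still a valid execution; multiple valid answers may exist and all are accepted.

step 1: op1 push(84) — stack <84>
step 2: op2 push(28) — stack <84,28>
step 3: op4 pop() → 28 — stack <84>
step 4: op3 push(20) — stack <84,20>
step 5: op5 push(77) (pending, included) — stack <84,20,77>
step 6: op7 push(73) — stack <84,20,77,73>
step 7: op6 pop() → 73 — stack <84,20,77>
step 8: op8 push(60) — stack <84,20,77,60>
step 9: op9 push(93) — stack <84,20,77,60,93>

op1 → op2 → op4 → op3 → op5 → op7 → op6 → op8 → op9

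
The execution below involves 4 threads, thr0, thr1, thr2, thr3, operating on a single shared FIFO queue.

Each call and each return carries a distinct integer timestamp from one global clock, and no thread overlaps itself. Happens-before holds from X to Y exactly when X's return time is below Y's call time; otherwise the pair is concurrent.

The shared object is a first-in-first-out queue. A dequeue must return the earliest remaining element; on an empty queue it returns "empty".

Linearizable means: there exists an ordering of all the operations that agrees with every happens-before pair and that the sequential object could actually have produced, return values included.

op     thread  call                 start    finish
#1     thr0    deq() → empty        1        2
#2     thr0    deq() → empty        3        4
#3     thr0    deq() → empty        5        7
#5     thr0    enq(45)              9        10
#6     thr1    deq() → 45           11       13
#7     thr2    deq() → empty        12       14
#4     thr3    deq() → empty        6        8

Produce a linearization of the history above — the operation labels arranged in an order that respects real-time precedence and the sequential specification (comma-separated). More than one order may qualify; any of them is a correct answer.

#1, #2, #3, #4, #5, #6, #7

step 1: #1 deq() → empty — queue <>
step 2: #2 deq() → empty — queue <>
step 3: #3 deq() → empty — queue <>
step 4: #4 deq() → empty — queue <>
step 5: #5 enq(45) — queue <45>
step 6: #6 deq() → 45 — queue <>
step 7: #7 deq() → empty — queue <>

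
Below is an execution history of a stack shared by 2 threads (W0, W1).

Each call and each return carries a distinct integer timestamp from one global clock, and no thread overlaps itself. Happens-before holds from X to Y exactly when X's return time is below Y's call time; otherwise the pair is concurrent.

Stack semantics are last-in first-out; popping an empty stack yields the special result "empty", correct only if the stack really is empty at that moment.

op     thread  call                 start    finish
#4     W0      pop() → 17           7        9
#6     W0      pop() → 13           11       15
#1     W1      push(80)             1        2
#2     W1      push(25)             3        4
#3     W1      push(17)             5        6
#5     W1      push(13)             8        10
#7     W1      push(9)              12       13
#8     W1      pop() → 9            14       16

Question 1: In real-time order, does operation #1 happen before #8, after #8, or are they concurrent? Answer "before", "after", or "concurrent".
#1 spans [1,2], #8 spans [14,16]
resp(#1)=2 < inv(#8)=14

before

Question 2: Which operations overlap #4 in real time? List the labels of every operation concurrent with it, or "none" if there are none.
overlap test against #4 [7,9]: concurrent iff the interval meets 7..9
#1 [1,2]: before
#2 [3,4]: before
#3 [5,6]: before
#5 [8,10]: concurrent
#6 [11,15]: after
#7 [12,13]: after
#8 [14,16]: after

#5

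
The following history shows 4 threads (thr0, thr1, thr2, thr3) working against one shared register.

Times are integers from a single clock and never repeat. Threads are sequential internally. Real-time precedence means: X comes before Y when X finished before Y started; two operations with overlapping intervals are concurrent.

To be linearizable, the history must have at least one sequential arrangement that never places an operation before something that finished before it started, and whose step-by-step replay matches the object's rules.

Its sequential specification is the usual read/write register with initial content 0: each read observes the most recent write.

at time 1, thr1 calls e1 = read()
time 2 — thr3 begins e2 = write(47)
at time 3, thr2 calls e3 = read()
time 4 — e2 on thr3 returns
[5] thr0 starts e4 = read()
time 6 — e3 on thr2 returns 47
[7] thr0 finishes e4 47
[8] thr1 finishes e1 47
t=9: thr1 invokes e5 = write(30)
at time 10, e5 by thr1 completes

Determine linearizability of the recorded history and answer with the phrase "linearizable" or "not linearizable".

linearizable

witness order: e2, e1, e3, e4, e5
step 1: e2 write(47) — value 47
step 2: e1 read() → 47 — value 47
step 3: e3 read() → 47 — value 47
step 4: e4 read() → 47 — value 47
step 5: e5 write(30) — value 30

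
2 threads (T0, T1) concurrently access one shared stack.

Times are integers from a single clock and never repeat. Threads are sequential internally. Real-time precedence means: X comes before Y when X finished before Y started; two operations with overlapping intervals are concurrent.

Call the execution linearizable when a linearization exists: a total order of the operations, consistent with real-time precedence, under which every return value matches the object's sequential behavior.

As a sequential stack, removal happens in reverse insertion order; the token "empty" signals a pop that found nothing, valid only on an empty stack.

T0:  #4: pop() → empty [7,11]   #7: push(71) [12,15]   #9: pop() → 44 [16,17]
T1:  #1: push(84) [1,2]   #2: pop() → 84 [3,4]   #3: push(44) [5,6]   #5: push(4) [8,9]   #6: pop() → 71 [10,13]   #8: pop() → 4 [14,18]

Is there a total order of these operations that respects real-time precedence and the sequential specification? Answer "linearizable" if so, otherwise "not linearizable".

not linearizable

the violation lands at event 11, #4's response at time 11: events 1..10 linearize, events 1..11 do not
checked exhaustively: 2 real-time-consistent orders of 5 completed operations, zero legal stack replays
completion choices over the 1 pending operation (#6) were checked; none helps
sample order #1, #2, #3, #4, #5 (pending dropped) stalls at step 4 — #4 pop() → empty has no legal effect
sample order #1, #2, #3, #5, #4 (pending dropped) stalls at step 5 — #4 pop() → empty has no legal effect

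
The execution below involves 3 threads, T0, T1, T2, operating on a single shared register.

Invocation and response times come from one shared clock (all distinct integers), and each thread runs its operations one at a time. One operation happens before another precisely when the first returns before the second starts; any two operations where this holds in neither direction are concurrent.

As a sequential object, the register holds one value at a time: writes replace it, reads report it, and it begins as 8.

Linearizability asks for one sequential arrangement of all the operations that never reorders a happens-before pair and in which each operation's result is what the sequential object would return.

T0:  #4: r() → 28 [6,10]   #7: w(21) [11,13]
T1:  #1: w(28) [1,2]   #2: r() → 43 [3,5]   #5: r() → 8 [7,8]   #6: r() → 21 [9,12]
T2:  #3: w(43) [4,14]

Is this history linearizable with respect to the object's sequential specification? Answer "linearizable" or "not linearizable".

not linearizable

cut after 7 events: linearizable; cut after 8 events (#5 responds, time 8): not linearizable
exhaustive check: the 3 completed register ops admit one real-time order; illegal
include/drop combinations of the 2 pending operations (#3, #4) were all tried; none helps
take #1, #2, #5 (pending dropped): step 2 already fails, because #2 r() → 43 cannot occur there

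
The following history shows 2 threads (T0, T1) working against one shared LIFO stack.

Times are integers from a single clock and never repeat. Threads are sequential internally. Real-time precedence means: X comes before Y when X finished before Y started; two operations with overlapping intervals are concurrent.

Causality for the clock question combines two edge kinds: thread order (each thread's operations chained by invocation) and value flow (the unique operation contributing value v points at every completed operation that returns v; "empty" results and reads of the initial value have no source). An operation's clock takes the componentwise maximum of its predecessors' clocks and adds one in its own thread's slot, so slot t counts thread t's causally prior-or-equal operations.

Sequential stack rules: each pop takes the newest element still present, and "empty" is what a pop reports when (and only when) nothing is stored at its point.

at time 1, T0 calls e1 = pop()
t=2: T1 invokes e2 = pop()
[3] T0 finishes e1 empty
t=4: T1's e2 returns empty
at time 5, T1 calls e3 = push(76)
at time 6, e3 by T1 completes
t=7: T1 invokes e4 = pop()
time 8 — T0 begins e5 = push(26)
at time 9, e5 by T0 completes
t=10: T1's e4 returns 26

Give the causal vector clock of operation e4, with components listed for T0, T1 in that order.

no predecessors for e2 (invoked 2): T1 increments from zero → (0, 1)
no predecessors for e1 (invoked 1): T0 increments from zero → (1, 0)
VC(e3, invoked at 5): max of VC(e2)=(0, 1), then +1 on thread T1 → (0, 2)
VC(e5, invoked at 8): max of VC(e1)=(1, 0), then +1 on thread T0 → (2, 0)
VC(e4, invoked at 7): max of VC(e3)=(0, 2), VC(e5)=(2, 0), then +1 on thread T1 → (2, 3)
target: VC(e4) = (2, 3)

(2, 3)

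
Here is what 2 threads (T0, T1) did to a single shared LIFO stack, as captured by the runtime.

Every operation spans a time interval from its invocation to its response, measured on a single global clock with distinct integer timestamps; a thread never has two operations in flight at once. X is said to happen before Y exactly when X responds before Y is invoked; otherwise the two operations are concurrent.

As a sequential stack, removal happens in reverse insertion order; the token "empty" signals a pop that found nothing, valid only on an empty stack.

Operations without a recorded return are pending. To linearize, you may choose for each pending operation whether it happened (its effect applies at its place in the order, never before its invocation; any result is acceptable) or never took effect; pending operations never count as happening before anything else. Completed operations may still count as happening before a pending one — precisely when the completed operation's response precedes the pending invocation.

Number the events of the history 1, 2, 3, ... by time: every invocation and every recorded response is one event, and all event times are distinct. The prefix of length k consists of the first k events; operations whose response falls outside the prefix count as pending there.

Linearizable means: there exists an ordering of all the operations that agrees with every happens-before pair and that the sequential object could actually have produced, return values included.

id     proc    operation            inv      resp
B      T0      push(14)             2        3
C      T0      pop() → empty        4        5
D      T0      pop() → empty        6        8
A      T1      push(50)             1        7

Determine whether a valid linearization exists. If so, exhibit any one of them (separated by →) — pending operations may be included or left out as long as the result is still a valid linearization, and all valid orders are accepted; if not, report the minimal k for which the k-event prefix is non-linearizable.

prefix check: 1..4 passes, 1..5 fails once C's time-5 response joins
exhaustive check: the 2 completed LIFO stack ops admit one real-time order; illegal
every completion of the 1 pending operation (A) was checked; none linearizes
sample order B, C (pending dropped) stalls at step 2 — C pop() → empty has no legal effect

not linearizable — minimal violating prefix: 5 events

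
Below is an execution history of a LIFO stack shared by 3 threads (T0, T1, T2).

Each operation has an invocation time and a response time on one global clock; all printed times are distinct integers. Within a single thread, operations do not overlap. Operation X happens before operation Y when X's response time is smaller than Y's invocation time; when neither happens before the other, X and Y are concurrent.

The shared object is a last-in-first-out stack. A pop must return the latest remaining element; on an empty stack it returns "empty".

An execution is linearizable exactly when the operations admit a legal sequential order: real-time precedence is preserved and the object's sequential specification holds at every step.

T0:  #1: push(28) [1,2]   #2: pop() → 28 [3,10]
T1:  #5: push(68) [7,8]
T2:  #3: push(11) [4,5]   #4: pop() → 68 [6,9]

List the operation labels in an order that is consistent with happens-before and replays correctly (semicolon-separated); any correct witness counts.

#1; #2; #3; #5; #4

step 1: #1 push(28) — stack <28>
step 2: #2 pop() → 28 — stack <>
step 3: #3 push(11) — stack <11>
step 4: #5 push(68) — stack <11,68>
step 5: #4 pop() → 68 — stack <11>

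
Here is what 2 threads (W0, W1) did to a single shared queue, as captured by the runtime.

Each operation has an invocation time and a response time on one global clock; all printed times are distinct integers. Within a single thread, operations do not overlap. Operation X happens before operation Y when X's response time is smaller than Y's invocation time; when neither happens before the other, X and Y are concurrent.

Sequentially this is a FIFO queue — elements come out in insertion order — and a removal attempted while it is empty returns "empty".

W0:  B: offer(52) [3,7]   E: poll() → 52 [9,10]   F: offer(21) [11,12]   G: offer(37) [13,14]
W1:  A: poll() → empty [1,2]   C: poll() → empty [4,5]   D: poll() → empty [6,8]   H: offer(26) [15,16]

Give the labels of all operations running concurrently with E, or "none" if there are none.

none

E runs from 9 to 10; window-overlapping ops are concurrent
A [1,2]: before
B [3,7]: before
C [4,5]: before
D [6,8]: before
F [11,12]: after
G [13,14]: after
H [15,16]: after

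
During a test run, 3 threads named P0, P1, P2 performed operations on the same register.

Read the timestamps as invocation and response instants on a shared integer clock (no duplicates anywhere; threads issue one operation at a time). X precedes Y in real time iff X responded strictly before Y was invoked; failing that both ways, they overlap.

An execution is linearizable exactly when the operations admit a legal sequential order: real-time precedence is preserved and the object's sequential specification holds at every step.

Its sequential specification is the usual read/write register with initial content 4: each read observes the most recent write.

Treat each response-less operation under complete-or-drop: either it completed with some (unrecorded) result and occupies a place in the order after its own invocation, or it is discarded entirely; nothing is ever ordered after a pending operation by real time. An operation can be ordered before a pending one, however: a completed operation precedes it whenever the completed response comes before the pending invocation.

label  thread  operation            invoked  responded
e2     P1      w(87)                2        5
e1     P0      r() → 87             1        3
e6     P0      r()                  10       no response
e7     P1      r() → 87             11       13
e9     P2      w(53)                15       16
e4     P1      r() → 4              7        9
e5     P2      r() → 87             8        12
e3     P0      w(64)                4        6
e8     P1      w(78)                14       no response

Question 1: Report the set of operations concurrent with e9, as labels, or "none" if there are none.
e6, e8

concurrent with e9 ([15,16]): every op whose interval crosses 15..16
e1 [1,3]: before
e2 [2,5]: before
e3 [4,6]: before
e4 [7,9]: before
e5 [8,12]: before
e6 [10,…): concurrent
e7 [11,13]: before
e8 [14,…): concurrent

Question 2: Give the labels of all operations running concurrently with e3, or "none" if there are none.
e2

e3 spans [4,6]: anything still running between times 4 and 6 counts as concurrent
e1 [1,3]: before
e2 [2,5]: concurrent
e4 [7,9]: after
e5 [8,12]: after
e6 [10,…): after
e7 [11,13]: after
e8 [14,…): after
e9 [15,16]: after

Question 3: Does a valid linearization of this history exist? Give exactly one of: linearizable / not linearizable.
not linearizable

the violation lands at event 9, e4's response at time 9: events 1..8 linearize, events 1..9 do not
all 3 real-time-respecting orders fail — 4 completed register operations, no legal replay
including or dropping the 1 pending operation (e5) in any combination fails
sample order e1, e2, e3, e4 (pending dropped) stalls at step 1 — e1 r() → 87 has no legal effect
sample order e1, e3, e2, e4 (pending dropped) stalls at step 1 — e1 r() → 87 has no legal effect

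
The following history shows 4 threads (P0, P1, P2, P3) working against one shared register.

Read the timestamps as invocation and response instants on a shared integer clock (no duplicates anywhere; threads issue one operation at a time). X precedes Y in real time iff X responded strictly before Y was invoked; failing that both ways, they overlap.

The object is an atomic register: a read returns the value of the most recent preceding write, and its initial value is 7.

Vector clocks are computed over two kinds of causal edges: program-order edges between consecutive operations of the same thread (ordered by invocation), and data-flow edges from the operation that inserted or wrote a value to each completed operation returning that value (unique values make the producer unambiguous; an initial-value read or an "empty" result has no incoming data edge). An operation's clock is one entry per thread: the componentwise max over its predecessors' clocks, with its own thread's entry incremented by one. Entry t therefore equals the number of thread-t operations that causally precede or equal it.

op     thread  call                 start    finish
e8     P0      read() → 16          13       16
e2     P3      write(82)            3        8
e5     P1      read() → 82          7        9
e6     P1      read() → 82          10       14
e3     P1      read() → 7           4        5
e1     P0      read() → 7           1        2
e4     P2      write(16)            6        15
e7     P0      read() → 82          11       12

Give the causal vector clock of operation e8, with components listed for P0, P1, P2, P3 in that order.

VC(e2, invoked at 3): no causal predecessors; +1 on P3 → (0, 0, 0, 1)
VC(e4, invoked at 6): no causal predecessors; +1 on P2 → (0, 0, 1, 0)
VC(e3, invoked at 4): no causal predecessors; +1 on P1 → (0, 1, 0, 0)
VC(e1, invoked at 1): no causal predecessors; +1 on P0 → (1, 0, 0, 0)
invoked at 7, e5 merges VC(e2)=(0, 0, 0, 1), VC(e3)=(0, 1, 0, 0) and bumps P1's slot → (0, 2, 0, 1)
invoked at 11, e7 merges VC(e1)=(1, 0, 0, 0), VC(e2)=(0, 0, 0, 1) and bumps P0's slot → (2, 0, 0, 1)
invoked at 10, e6 merges VC(e2)=(0, 0, 0, 1), VC(e5)=(0, 2, 0, 1) and bumps P1's slot → (0, 3, 0, 1)
invoked at 13, e8 merges VC(e4)=(0, 0, 1, 0), VC(e7)=(2, 0, 0, 1) and bumps P0's slot → (3, 0, 1, 1)
target: VC(e8) = (3, 0, 1, 1)

(3, 0, 1, 1)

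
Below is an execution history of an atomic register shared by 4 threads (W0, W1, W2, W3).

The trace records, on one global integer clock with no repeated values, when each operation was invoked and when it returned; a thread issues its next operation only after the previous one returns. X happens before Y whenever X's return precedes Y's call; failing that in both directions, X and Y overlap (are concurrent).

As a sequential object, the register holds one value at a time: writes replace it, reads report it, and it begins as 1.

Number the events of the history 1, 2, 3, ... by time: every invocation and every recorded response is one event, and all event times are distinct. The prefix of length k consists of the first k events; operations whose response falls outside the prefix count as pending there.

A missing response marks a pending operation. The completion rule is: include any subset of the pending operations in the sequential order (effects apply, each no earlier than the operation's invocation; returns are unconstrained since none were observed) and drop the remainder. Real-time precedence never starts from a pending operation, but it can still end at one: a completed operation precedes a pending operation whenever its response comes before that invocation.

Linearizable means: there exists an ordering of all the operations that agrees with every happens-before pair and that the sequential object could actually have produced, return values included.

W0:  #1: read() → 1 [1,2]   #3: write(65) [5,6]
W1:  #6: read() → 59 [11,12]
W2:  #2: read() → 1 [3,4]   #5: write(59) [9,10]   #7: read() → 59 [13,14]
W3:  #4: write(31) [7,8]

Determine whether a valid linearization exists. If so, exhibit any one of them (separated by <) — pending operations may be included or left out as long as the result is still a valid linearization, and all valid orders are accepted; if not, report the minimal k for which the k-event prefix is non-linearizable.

linearizable — witness: #1 < #2 < #3 < #4 < #5 < #6 < #7

step 1: #1 read() → 1 — value 1
step 2: #2 read() → 1 — value 1
step 3: #3 write(65) — value 65
step 4: #4 write(31) — value 31
step 5: #5 write(59) — value 59
step 6: #6 read() → 59 — value 59
step 7: #7 read() → 59 — value 59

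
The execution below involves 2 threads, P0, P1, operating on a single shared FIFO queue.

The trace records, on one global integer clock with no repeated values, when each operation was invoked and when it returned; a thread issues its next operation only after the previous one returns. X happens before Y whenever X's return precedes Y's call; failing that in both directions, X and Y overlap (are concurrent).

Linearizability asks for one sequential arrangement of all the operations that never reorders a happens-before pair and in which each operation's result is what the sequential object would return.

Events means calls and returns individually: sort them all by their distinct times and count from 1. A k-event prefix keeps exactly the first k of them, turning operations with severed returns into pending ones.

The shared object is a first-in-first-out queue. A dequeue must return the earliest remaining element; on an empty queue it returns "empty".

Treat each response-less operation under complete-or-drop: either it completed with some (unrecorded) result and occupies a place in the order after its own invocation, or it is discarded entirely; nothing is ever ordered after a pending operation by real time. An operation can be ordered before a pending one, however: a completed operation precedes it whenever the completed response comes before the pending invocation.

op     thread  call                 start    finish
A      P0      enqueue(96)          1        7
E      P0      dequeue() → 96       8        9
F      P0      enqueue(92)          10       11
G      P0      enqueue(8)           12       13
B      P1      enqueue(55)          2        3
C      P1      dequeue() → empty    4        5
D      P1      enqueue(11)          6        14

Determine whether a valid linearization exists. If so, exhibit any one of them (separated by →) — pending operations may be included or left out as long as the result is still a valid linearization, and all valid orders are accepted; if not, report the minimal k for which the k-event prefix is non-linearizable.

not linearizable — minimal violating prefix: 5 events

the violation lands at event 5, C's response at time 5: events 1..4 linearize, events 1..5 do not
exhaustive check: the 2 completed FIFO queue ops admit one real-time order; illegal
no completion choice of the 1 pending operation (A) rescues it — every subset was tried
take B, C (pending dropped): step 2 already fails, because C dequeue() → empty cannot occur there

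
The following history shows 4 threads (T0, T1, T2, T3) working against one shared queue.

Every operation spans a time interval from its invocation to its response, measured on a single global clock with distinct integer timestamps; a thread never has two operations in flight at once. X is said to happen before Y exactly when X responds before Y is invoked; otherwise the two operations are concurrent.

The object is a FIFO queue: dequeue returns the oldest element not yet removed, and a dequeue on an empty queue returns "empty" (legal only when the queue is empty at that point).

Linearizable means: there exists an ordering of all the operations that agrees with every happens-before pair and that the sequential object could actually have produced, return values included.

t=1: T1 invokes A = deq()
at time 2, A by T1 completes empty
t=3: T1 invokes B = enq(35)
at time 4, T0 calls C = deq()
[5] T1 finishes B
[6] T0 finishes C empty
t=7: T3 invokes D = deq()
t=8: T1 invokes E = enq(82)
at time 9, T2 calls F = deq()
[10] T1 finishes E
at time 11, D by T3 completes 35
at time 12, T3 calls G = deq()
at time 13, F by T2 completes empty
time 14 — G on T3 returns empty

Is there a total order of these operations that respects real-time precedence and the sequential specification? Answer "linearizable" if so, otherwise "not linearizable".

not linearizable

already the first 14 events (up to G's response at time 14) admit no linearization; the first 13 still do
checked exhaustively: 16 real-time-consistent orders of 7 completed operations, zero legal queue replays
for example A, B, C, D, E, F, G fails at step 3: C deq() → empty is not legal there
for example A, B, C, D, E, G, F fails at step 3: C deq() → empty is not legal there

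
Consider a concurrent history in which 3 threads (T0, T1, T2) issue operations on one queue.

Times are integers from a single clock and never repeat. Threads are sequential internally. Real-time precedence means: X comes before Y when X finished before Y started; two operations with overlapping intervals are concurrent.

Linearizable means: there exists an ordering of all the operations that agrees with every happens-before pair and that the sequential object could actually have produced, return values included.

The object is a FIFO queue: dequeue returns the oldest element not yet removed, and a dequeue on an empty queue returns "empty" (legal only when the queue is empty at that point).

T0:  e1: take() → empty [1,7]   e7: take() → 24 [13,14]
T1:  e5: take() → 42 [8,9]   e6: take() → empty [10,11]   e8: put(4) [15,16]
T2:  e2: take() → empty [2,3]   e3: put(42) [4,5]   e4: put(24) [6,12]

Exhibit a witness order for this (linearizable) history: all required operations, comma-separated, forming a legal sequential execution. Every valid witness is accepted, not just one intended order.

e1, e2, e3, e5, e6, e4, e7, e8

step 1: e1 take() → empty — queue <>
step 2: e2 take() → empty — queue <>
step 3: e3 put(42) — queue <42>
step 4: e5 take() → 42 — queue <>
step 5: e6 take() → empty — queue <>
step 6: e4 put(24) — queue <24>
step 7: e7 take() → 24 — queue <>
step 8: e8 put(4) — queue <4>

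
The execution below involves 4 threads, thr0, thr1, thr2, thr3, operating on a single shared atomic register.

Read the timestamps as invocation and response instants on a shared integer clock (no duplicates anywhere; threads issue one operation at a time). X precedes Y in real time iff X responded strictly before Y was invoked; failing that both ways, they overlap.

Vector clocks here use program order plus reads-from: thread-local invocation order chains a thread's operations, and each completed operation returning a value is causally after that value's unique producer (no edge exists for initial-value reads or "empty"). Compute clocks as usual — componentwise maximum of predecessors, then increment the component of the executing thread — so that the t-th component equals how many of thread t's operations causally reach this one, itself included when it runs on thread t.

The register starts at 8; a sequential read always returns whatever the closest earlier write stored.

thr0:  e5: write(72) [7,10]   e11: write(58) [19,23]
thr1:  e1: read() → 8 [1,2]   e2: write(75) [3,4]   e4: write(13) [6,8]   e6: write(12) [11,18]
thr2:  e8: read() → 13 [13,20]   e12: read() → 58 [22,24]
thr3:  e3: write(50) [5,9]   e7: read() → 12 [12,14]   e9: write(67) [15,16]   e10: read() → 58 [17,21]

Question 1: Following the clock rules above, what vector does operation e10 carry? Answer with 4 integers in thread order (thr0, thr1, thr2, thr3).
no predecessors for e3 (invoked 5): thr3 increments from zero → (0, 0, 0, 1)
no predecessors for e1 (invoked 1): thr1 increments from zero → (0, 1, 0, 0)
no predecessors for e5 (invoked 7): thr0 increments from zero → (1, 0, 0, 0)
invoked at 3, e2 merges VC(e1)=(0, 1, 0, 0) and bumps thr1's slot → (0, 2, 0, 0)
invoked at 19, e11 merges VC(e5)=(1, 0, 0, 0) and bumps thr0's slot → (2, 0, 0, 0)
invoked at 6, e4 merges VC(e2)=(0, 2, 0, 0) and bumps thr1's slot → (0, 3, 0, 0)
invoked at 13, e8 merges VC(e4)=(0, 3, 0, 0) and bumps thr2's slot → (0, 3, 1, 0)
invoked at 11, e6 merges VC(e4)=(0, 3, 0, 0) and bumps thr1's slot → (0, 4, 0, 0)
invoked at 12, e7 merges VC(e3)=(0, 0, 0, 1), VC(e6)=(0, 4, 0, 0) and bumps thr3's slot → (0, 4, 0, 2)
invoked at 15, e9 merges VC(e7)=(0, 4, 0, 2) and bumps thr3's slot → (0, 4, 0, 3)
invoked at 22, e12 merges VC(e8)=(0, 3, 1, 0), VC(e11)=(2, 0, 0, 0) and bumps thr2's slot → (2, 3, 2, 0)
invoked at 17, e10 merges VC(e9)=(0, 4, 0, 3), VC(e11)=(2, 0, 0, 0) and bumps thr3's slot → (2, 4, 0, 4)
target: VC(e10) = (2, 4, 0, 4)

(2, 4, 0, 4)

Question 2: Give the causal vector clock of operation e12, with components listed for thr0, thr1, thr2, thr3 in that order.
root op e3, invoked 5: fresh clock plus thr3's own tick → (0, 0, 0, 1)
root op e1, invoked 1: fresh clock plus thr1's own tick → (0, 1, 0, 0)
root op e5, invoked 7: fresh clock plus thr0's own tick → (1, 0, 0, 0)
VC(e2, invoked at 3): max of VC(e1)=(0, 1, 0, 0), then +1 on thread thr1 → (0, 2, 0, 0)
VC(e11, invoked at 19): max of VC(e5)=(1, 0, 0, 0), then +1 on thread thr0 → (2, 0, 0, 0)
VC(e4, invoked at 6): max of VC(e2)=(0, 2, 0, 0), then +1 on thread thr1 → (0, 3, 0, 0)
VC(e8, invoked at 13): max of VC(e4)=(0, 3, 0, 0), then +1 on thread thr2 → (0, 3, 1, 0)
VC(e6, invoked at 11): max of VC(e4)=(0, 3, 0, 0), then +1 on thread thr1 → (0, 4, 0, 0)
VC(e7, invoked at 12): max of VC(e3)=(0, 0, 0, 1), VC(e6)=(0, 4, 0, 0), then +1 on thread thr3 → (0, 4, 0, 2)
VC(e9, invoked at 15): max of VC(e7)=(0, 4, 0, 2), then +1 on thread thr3 → (0, 4, 0, 3)
VC(e12, invoked at 22): max of VC(e8)=(0, 3, 1, 0), VC(e11)=(2, 0, 0, 0), then +1 on thread thr2 → (2, 3, 2, 0)
VC(e10, invoked at 17): max of VC(e9)=(0, 4, 0, 3), VC(e11)=(2, 0, 0, 0), then +1 on thread thr3 → (2, 4, 0, 4)
target: VC(e12) = (2, 3, 2, 0)

(2, 3, 2, 0)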